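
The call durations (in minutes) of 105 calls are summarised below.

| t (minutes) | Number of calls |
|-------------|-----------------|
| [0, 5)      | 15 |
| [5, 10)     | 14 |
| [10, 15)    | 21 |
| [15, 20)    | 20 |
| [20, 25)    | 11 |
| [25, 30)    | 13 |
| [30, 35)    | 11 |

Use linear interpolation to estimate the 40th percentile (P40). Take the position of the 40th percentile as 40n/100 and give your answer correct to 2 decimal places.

Cumulative frequencies: 15, 29, 50, 70, 81, 94, 105
n = 105; position = 40n/100 = 42.
This falls in the class [10, 15): L = 10, F = 29, f = 21, h = 5.
40th percentile ≈ 10 + ((42 − 29) / 21) × 5 = 13.0952

13.10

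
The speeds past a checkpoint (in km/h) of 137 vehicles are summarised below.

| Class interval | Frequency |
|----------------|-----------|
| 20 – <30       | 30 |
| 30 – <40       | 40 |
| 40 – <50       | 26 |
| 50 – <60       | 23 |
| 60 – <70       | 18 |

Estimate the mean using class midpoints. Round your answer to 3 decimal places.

42.007

Midpoints: 25, 35, 45, 55, 65
Σfm = 30×25 + 40×35 + 26×45 + 23×55 + 18×65 = 5755
n = Σf = 137
Mean = 5755 / 137 = 42.0073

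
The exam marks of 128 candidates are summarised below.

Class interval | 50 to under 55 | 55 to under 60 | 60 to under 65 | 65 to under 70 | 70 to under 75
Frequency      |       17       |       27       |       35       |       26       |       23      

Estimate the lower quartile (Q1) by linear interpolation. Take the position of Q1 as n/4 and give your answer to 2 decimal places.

Cumulative frequencies: 17, 44, 79, 105, 128
n = 128; position = n/4 = 32.
This falls in the class 55 to under 60: L = 55, F = 17, f = 27, h = 5.
Lower quartile ≈ 55 + ((32 − 17) / 27) × 5 = 57.7778

57.78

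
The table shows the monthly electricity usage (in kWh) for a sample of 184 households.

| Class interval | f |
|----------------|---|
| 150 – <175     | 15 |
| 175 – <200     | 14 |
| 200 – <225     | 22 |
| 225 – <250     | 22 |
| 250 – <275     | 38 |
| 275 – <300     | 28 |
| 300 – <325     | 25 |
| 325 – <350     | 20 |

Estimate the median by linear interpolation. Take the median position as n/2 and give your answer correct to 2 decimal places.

262.50

Cumulative frequencies: 15, 29, 51, 73, 111, 139, 164, 184
n = 184; position = n/2 = 92.
This falls in the class 250 – <275: L = 250, F = 73, f = 38, h = 25.
Median ≈ 250 + ((92 − 73) / 38) × 25 = 262.5000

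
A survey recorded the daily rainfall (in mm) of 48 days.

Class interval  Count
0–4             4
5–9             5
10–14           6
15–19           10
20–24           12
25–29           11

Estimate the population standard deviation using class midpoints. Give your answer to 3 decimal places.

Midpoints: 2, 7, 12, 17, 22, 27
n = 48, Σfm = 846, mean = 17.6250
Σfm² = 17842
Σf(m − x̄)² = Σfm² − (Σfm)²/n = 17842 − 846²/48 = 2931.2500
Population variance = 2931.2500 / 48 = 61.0677
Standard deviation = √61.0677 = 7.8146

7.815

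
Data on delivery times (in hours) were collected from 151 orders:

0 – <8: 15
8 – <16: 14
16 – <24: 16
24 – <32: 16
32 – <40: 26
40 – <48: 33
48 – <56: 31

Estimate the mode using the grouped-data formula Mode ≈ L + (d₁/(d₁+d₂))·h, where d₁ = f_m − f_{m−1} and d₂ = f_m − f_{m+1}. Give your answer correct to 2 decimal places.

Modal class: 40 – <48 (highest frequency 33).
d₁ = 33 − 26 = 7, d₂ = 33 − 31 = 2
Mode ≈ 40 + (7/(7+2)) × 8 = 40 + 6.2222 = 46.2222

46.22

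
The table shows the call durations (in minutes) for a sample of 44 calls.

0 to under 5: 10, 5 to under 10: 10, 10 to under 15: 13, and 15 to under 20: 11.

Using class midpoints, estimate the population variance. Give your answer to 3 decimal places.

Midpoints: 2.5, 7.5, 12.5, 17.5
n = 44, Σfm = 455, mean = 10.3409
Σfm² = 6025
Σf(m − x̄)² = Σfm² − (Σfm)²/n = 6025 − 455²/44 = 1319.8864
Population variance = 1319.8864 / 44 = 29.9974

29.997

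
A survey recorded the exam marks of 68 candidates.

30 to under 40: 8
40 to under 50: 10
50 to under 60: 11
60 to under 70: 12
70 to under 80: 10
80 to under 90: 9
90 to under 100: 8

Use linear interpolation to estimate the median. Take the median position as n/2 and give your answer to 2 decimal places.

Cumulative frequencies: 8, 18, 29, 41, 51, 60, 68
n = 68; position = n/2 = 34.
This falls in the class 60 to under 70: L = 60, F = 29, f = 12, h = 10.
Median ≈ 60 + ((34 − 29) / 12) × 10 = 64.1667

64.17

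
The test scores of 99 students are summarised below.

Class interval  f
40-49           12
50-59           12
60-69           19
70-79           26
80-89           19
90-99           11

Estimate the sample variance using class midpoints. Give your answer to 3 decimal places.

Midpoints: 44.5, 54.5, 64.5, 74.5, 84.5, 94.5
n = 99, Σfm = 6995.5, mean = 70.6616
Σfm² = 516654.75
Σf(m − x̄)² = Σfm² − (Σfm)²/n = 516654.75 − 6995.5²/99 = 22341.4141
Sample variance = 22341.4141 / 98 = 227.9736

227.974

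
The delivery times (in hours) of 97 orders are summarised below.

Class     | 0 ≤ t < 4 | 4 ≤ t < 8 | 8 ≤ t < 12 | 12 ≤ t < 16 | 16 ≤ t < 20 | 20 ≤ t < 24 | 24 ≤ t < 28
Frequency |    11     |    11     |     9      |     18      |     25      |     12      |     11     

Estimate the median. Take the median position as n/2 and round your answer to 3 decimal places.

15.889

Cumulative frequencies: 11, 22, 31, 49, 74, 86, 97
n = 97; position = n/2 = 48.5.
This falls in the class 12 ≤ t < 16: L = 12, F = 31, f = 18, h = 4.
Median ≈ 12 + ((48.5 − 31) / 18) × 4 = 15.8889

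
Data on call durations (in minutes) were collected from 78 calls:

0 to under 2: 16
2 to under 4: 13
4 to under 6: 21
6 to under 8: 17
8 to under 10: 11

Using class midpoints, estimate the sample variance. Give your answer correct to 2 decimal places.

7.14

Midpoints: 1, 3, 5, 7, 9
n = 78, Σfm = 378, mean = 4.8462
Σfm² = 2382
Σf(m − x̄)² = Σfm² − (Σfm)²/n = 2382 − 378²/78 = 550.1538
Sample variance = 550.1538 / 77 = 7.1449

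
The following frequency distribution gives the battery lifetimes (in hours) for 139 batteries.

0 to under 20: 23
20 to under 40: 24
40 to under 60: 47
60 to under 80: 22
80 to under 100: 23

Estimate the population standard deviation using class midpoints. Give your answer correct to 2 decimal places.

Midpoints: 10, 30, 50, 70, 90
n = 139, Σfm = 6910, mean = 49.7122
Σfm² = 435500
Σf(m − x̄)² = Σfm² − (Σfm)²/n = 435500 − 6910²/139 = 91988.4892
Population variance = 91988.4892 / 139 = 661.7877
Standard deviation = √661.7877 = 25.7252

25.73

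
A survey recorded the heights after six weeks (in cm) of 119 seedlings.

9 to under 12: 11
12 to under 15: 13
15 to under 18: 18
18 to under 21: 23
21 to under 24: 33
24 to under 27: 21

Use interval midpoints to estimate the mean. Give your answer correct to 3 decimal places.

Midpoints: 10.5, 13.5, 16.5, 19.5, 22.5, 25.5
Σfm = 11×10.5 + 13×13.5 + 18×16.5 + 23×19.5 + 33×22.5 + 21×25.5 = 2314.5
n = Σf = 119
Mean = 2314.5 / 119 = 19.4496

19.450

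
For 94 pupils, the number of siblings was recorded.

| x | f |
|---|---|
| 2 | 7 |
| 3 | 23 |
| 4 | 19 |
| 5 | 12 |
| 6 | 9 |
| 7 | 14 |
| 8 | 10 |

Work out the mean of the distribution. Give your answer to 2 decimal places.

Values: 2, 3, 4, 5, 6, 7, 8
Σfx = 7×2 + 23×3 + 19×4 + 12×5 + 9×6 + 14×7 + 10×8 = 451
n = Σf = 94
Mean = 451 / 94 = 4.7979

4.80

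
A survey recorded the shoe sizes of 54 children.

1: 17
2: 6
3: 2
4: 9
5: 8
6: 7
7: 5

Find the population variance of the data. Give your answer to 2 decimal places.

4.55

Values: 1, 2, 3, 4, 5, 6, 7
n = 54, Σfx = 188, mean = 3.4815
Σfx² = 900
Σf(x − x̄)² = Σfx² − (Σfx)²/n = 900 − 188²/54 = 245.4815
Population variance = 245.4815 / 54 = 4.5460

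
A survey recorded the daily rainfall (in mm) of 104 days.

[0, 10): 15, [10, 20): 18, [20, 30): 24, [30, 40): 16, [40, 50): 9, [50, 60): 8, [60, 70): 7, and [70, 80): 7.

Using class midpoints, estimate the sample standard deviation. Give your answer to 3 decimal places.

Midpoints: 5, 15, 25, 35, 45, 55, 65, 75
n = 104, Σfm = 3330, mean = 32.0192
Σfm² = 150400
Σf(m − x̄)² = Σfm² − (Σfm)²/n = 150400 − 3330²/104 = 43775.9615
Sample variance = 43775.9615 / 103 = 425.0093
Standard deviation = √425.0093 = 20.6158

20.616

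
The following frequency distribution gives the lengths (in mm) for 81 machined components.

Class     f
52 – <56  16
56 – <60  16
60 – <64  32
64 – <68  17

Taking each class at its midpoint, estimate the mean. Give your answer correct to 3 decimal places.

Midpoints: 54, 58, 62, 66
Σfm = 16×54 + 16×58 + 32×62 + 17×66 = 4898
n = Σf = 81
Mean = 4898 / 81 = 60.4691

60.469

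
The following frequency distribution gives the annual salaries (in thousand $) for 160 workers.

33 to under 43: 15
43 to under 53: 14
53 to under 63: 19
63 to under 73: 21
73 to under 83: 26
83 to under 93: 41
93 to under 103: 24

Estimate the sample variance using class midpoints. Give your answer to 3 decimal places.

356.981

Midpoints: 38, 48, 58, 68, 78, 88, 98
n = 160, Σfm = 11760, mean = 73.5000
Σfm² = 921120
Σf(m − x̄)² = Σfm² − (Σfm)²/n = 921120 − 11760²/160 = 56760.0000
Sample variance = 56760.0000 / 159 = 356.9811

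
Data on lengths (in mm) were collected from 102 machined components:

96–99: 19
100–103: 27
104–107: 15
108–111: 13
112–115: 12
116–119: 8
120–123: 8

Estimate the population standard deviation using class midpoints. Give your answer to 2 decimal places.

7.48

Midpoints: 97.5, 101.5, 105.5, 109.5, 113.5, 117.5, 121.5
n = 102, Σfm = 10873, mean = 106.5980
Σfm² = 1164741.5
Σf(m − x̄)² = Σfm² − (Σfm)²/n = 1164741.5 − 10873²/102 = 5701.0196
Population variance = 5701.0196 / 102 = 55.8923
Standard deviation = √55.8923 = 7.4761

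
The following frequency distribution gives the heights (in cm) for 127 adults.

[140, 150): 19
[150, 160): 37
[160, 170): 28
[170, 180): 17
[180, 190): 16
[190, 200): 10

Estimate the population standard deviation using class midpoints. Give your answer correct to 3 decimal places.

14.951

Midpoints: 145, 155, 165, 175, 185, 195
n = 127, Σfm = 20995, mean = 165.3150
Σfm² = 3499175
Σf(m − x̄)² = Σfm² − (Σfm)²/n = 3499175 − 20995²/127 = 28387.4016
Population variance = 28387.4016 / 127 = 223.5228
Standard deviation = √223.5228 = 14.9507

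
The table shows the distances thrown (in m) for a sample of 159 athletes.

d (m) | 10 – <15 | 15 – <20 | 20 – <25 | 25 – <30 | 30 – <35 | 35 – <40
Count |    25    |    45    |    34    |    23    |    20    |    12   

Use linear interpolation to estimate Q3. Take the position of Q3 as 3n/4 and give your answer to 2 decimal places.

28.32

Cumulative frequencies: 25, 70, 104, 127, 147, 159
n = 159; position = 3n/4 = 119.25.
This falls in the class 25 – <30: L = 25, F = 104, f = 23, h = 5.
Upper quartile ≈ 25 + ((119.25 − 104) / 23) × 5 = 28.3152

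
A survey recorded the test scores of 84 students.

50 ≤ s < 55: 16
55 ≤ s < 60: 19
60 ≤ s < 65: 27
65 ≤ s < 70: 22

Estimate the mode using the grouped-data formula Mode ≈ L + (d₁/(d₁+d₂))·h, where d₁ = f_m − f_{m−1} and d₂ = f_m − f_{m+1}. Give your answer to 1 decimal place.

63.1

Modal class: 60 ≤ s < 65 (highest frequency 27).
d₁ = 27 − 19 = 8, d₂ = 27 − 22 = 5
Mode ≈ 60 + (8/(8+5)) × 5 = 60 + 3.0769 = 63.0769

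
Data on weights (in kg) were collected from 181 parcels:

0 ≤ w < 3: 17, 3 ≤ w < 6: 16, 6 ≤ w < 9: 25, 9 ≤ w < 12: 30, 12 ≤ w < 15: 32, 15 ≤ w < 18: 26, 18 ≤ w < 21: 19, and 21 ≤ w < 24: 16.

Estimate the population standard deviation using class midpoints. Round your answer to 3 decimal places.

Midpoints: 1.5, 4.5, 7.5, 10.5, 13.5, 16.5, 19.5, 22.5
n = 181, Σfm = 2191.5, mean = 12.1077
Σfm² = 33311.25
Σf(m − x̄)² = Σfm² − (Σfm)²/n = 33311.25 − 2191.5²/181 = 6777.1492
Population variance = 6777.1492 / 181 = 37.4428
Standard deviation = √37.4428 = 6.1191

6.119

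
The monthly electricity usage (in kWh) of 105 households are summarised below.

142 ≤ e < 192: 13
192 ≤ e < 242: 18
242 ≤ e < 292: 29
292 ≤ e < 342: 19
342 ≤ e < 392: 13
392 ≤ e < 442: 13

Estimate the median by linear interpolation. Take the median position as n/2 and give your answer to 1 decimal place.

Cumulative frequencies: 13, 31, 60, 79, 92, 105
n = 105; position = n/2 = 52.5.
This falls in the class 242 ≤ e < 292: L = 242, F = 31, f = 29, h = 50.
Median ≈ 242 + ((52.5 − 31) / 29) × 50 = 279.0690

279.1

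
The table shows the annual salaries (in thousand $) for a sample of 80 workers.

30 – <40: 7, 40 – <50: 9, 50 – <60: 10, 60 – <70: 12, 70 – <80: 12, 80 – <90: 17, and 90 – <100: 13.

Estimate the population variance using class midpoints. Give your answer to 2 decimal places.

Midpoints: 35, 45, 55, 65, 75, 85, 95
n = 80, Σfm = 5560, mean = 69.5000
Σfm² = 415400
Σf(m − x̄)² = Σfm² − (Σfm)²/n = 415400 − 5560²/80 = 28980.0000
Population variance = 28980.0000 / 80 = 362.2500

362.25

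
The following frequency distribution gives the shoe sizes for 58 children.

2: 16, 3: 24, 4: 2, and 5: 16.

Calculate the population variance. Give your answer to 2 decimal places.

Values: 2, 3, 4, 5
n = 58, Σfx = 192, mean = 3.3103
Σfx² = 712
Σf(x − x̄)² = Σfx² − (Σfx)²/n = 712 − 192²/58 = 76.4138
Population variance = 76.4138 / 58 = 1.3175

1.32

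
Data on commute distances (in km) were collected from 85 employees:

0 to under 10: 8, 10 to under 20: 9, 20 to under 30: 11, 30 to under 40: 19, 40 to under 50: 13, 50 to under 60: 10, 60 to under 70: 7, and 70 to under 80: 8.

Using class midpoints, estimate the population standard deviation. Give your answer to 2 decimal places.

20.30

Midpoints: 5, 15, 25, 35, 45, 55, 65, 75
n = 85, Σfm = 3305, mean = 38.8824
Σfm² = 163525
Σf(m − x̄)² = Σfm² − (Σfm)²/n = 163525 − 3305²/85 = 35018.8235
Population variance = 35018.8235 / 85 = 411.9862
Standard deviation = √411.9862 = 20.2974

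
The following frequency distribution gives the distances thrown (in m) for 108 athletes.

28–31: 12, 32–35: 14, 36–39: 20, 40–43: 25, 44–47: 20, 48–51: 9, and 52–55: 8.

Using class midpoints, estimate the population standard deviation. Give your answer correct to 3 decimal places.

6.750

Midpoints: 29.5, 33.5, 37.5, 41.5, 45.5, 49.5, 53.5
n = 108, Σfm = 4394, mean = 40.6852
Σfm² = 183691
Σf(m − x̄)² = Σfm² − (Σfm)²/n = 183691 − 4394²/108 = 4920.2963
Population variance = 4920.2963 / 108 = 45.5583
Standard deviation = √45.5583 = 6.7497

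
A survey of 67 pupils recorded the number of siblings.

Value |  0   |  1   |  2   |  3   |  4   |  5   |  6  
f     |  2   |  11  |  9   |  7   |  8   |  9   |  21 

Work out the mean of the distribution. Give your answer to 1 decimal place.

Values: 0, 1, 2, 3, 4, 5, 6
Σfx = 2×0 + 11×1 + 9×2 + 7×3 + 8×4 + 9×5 + 21×6 = 253
n = Σf = 67
Mean = 253 / 67 = 3.7761

3.8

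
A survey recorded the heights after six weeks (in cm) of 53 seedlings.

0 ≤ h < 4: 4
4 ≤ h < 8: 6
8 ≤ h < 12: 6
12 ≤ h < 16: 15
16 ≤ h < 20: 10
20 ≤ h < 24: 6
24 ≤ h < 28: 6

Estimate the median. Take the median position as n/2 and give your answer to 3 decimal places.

14.800

Cumulative frequencies: 4, 10, 16, 31, 41, 47, 53
n = 53; position = n/2 = 26.5.
This falls in the class 12 ≤ h < 16: L = 12, F = 16, f = 15, h = 4.
Median ≈ 12 + ((26.5 − 16) / 15) × 4 = 14.8000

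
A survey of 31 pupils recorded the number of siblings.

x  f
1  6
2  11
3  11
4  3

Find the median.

Cumulative frequencies: 6, 17, 28, 31
n = 31, so the median is the value in position (n+1)/2 = 16.
Position 16 falls at value 2.

2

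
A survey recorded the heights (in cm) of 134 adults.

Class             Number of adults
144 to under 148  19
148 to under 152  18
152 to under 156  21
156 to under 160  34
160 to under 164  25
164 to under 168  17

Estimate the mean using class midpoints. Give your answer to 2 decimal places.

Midpoints: 146, 150, 154, 158, 162, 166
Σfm = 19×146 + 18×150 + 21×154 + 34×158 + 25×162 + 17×166 = 20952
n = Σf = 134
Mean = 20952 / 134 = 156.3582

156.36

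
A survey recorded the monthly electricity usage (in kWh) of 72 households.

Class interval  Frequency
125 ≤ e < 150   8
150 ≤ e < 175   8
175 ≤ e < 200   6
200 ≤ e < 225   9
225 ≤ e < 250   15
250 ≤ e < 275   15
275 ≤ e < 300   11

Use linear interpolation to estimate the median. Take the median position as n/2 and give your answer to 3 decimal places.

233.333

Cumulative frequencies: 8, 16, 22, 31, 46, 61, 72
n = 72; position = n/2 = 36.
This falls in the class 225 ≤ e < 250: L = 225, F = 31, f = 15, h = 25.
Median ≈ 225 + ((36 − 31) / 15) × 25 = 233.3333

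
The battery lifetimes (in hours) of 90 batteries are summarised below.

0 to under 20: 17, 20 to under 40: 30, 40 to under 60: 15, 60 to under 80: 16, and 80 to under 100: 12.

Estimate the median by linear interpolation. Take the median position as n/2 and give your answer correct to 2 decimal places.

38.67

Cumulative frequencies: 17, 47, 62, 78, 90
n = 90; position = n/2 = 45.
This falls in the class 20 to under 40: L = 20, F = 17, f = 30, h = 20.
Median ≈ 20 + ((45 − 17) / 30) × 20 = 38.6667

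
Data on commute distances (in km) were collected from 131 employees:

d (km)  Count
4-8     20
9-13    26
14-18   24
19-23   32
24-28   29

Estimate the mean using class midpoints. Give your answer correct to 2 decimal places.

Midpoints: 6, 11, 16, 21, 26
Σfm = 20×6 + 26×11 + 24×16 + 32×21 + 29×26 = 2216
n = Σf = 131
Mean = 2216 / 131 = 16.9160

16.92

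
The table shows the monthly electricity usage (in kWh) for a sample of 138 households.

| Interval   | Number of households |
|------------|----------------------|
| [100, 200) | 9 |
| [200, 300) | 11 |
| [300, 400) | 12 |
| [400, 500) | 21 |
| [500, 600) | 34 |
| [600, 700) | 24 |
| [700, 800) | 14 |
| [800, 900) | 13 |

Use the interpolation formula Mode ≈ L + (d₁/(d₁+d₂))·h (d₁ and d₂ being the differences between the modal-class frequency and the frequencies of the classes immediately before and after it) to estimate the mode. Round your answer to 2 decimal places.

Modal class: [500, 600) (highest frequency 34).
d₁ = 34 − 21 = 13, d₂ = 34 − 24 = 10
Mode ≈ 500 + (13/(13+10)) × 100 = 500 + 56.5217 = 556.5217

556.52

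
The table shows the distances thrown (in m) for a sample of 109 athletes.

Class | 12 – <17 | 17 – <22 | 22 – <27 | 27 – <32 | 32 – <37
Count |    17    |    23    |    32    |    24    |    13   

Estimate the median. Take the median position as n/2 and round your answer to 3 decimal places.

Cumulative frequencies: 17, 40, 72, 96, 109
n = 109; position = n/2 = 54.5.
This falls in the class 22 – <27: L = 22, F = 40, f = 32, h = 5.
Median ≈ 22 + ((54.5 − 40) / 32) × 5 = 24.2656

24.266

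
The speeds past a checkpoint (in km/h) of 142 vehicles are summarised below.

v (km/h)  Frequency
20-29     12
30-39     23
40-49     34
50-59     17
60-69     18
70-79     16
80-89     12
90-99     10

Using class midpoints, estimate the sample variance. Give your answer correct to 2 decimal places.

Midpoints: 24.5, 34.5, 44.5, 54.5, 64.5, 74.5, 84.5, 94.5
n = 142, Σfm = 7839, mean = 55.2042
Σfm² = 491075.5
Σf(m − x̄)² = Σfm² − (Σfm)²/n = 491075.5 − 7839²/142 = 58329.5775
Sample variance = 58329.5775 / 141 = 413.6849

413.68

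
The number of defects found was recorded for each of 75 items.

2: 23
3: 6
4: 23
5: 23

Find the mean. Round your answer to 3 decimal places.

3.613

Values: 2, 3, 4, 5
Σfx = 23×2 + 6×3 + 23×4 + 23×5 = 271
n = Σf = 75
Mean = 271 / 75 = 3.6133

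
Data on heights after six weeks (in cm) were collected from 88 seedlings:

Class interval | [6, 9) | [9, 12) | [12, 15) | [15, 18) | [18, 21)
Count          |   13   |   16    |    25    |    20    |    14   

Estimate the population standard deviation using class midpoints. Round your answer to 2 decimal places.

3.83

Midpoints: 7.5, 10.5, 13.5, 16.5, 19.5
n = 88, Σfm = 1206, mean = 13.7045
Σfm² = 17820
Σf(m − x̄)² = Σfm² − (Σfm)²/n = 17820 − 1206²/88 = 1292.3182
Population variance = 1292.3182 / 88 = 14.6854
Standard deviation = √14.6854 = 3.8322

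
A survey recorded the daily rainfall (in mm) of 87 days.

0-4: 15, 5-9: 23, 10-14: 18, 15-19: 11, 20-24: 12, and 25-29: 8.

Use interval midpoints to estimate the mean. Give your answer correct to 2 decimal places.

12.34

Midpoints: 2, 7, 12, 17, 22, 27
Σfm = 15×2 + 23×7 + 18×12 + 11×17 + 12×22 + 8×27 = 1074
n = Σf = 87
Mean = 1074 / 87 = 12.3448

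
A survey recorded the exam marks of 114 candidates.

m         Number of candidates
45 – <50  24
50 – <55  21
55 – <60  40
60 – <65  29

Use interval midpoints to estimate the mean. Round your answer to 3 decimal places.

Midpoints: 47.5, 52.5, 57.5, 62.5
Σfm = 24×47.5 + 21×52.5 + 40×57.5 + 29×62.5 = 6355
n = Σf = 114
Mean = 6355 / 114 = 55.7456

55.746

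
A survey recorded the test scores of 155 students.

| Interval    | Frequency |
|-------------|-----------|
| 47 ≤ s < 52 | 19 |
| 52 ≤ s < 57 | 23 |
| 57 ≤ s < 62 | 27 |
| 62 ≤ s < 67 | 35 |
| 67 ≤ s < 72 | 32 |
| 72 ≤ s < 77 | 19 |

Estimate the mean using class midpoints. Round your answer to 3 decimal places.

62.565

Midpoints: 49.5, 54.5, 59.5, 64.5, 69.5, 74.5
Σfm = 19×49.5 + 23×54.5 + 27×59.5 + 35×64.5 + 32×69.5 + 19×74.5 = 9697.5
n = Σf = 155
Mean = 9697.5 / 155 = 62.5645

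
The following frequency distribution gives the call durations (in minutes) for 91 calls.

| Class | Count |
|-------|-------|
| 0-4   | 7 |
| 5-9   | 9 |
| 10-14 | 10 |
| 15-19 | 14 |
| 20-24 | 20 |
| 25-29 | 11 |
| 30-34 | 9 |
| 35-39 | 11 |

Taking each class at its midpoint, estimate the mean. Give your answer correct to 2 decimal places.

20.52

Midpoints: 2, 7, 12, 17, 22, 27, 32, 37
Σfm = 7×2 + 9×7 + 10×12 + 14×17 + 20×22 + 11×27 + 9×32 + 11×37 = 1867
n = Σf = 91
Mean = 1867 / 91 = 20.5165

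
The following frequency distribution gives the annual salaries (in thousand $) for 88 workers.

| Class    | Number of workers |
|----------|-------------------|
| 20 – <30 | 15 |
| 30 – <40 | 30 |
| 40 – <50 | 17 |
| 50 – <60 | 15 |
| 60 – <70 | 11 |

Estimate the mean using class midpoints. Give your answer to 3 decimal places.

42.386

Midpoints: 25, 35, 45, 55, 65
Σfm = 15×25 + 30×35 + 17×45 + 15×55 + 11×65 = 3730
n = Σf = 88
Mean = 3730 / 88 = 42.3864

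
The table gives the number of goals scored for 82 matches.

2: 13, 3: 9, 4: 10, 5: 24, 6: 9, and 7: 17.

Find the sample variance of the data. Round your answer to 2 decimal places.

2.88

Values: 2, 3, 4, 5, 6, 7
n = 82, Σfx = 386, mean = 4.7073
Σfx² = 2050
Σf(x − x̄)² = Σfx² − (Σfx)²/n = 2050 − 386²/82 = 232.9756
Sample variance = 232.9756 / 81 = 2.8762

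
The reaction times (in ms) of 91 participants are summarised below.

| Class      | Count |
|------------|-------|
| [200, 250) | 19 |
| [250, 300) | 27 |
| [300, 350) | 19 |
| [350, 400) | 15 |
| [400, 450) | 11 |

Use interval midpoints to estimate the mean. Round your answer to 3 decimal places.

309.615

Midpoints: 225, 275, 325, 375, 425
Σfm = 19×225 + 27×275 + 19×325 + 15×375 + 11×425 = 28175
n = Σf = 91
Mean = 28175 / 91 = 309.6154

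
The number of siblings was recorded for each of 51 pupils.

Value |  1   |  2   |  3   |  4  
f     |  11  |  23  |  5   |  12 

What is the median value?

Cumulative frequencies: 11, 34, 39, 51
n = 51, so the median is the value in position (n+1)/2 = 26.
Position 26 falls at value 2.

2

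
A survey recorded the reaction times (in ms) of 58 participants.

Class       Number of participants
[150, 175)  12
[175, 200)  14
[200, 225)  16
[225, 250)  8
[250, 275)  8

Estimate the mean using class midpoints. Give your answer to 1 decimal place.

Midpoints: 162.5, 187.5, 212.5, 237.5, 262.5
Σfm = 12×162.5 + 14×187.5 + 16×212.5 + 8×237.5 + 8×262.5 = 11975
n = Σf = 58
Mean = 11975 / 58 = 206.4655

206.5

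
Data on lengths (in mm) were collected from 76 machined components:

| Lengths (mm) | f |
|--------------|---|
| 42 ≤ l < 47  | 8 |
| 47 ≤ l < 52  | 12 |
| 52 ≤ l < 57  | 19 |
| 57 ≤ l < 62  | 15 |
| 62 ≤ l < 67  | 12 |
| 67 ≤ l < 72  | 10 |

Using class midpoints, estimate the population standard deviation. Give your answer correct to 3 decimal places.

Midpoints: 44.5, 49.5, 54.5, 59.5, 64.5, 69.5
n = 76, Σfm = 4347, mean = 57.1974
Σfm² = 253009
Σf(m − x̄)² = Σfm² − (Σfm)²/n = 253009 − 4347²/76 = 4372.0395
Population variance = 4372.0395 / 76 = 57.5268
Standard deviation = √57.5268 = 7.5846

7.585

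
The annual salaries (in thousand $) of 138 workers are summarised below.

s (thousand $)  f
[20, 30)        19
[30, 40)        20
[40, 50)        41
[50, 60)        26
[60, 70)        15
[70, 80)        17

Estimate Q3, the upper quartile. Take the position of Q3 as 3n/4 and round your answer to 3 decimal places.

Cumulative frequencies: 19, 39, 80, 106, 121, 138
n = 138; position = 3n/4 = 103.5.
This falls in the class [50, 60): L = 50, F = 80, f = 26, h = 10.
Upper quartile ≈ 50 + ((103.5 − 80) / 26) × 10 = 59.0385

59.038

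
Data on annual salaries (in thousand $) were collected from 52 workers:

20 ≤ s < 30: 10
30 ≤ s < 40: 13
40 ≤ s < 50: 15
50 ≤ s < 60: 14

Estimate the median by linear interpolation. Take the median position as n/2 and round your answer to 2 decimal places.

42.00

Cumulative frequencies: 10, 23, 38, 52
n = 52; position = n/2 = 26.
This falls in the class 40 ≤ s < 50: L = 40, F = 23, f = 15, h = 10.
Median ≈ 40 + ((26 − 23) / 15) × 10 = 42.0000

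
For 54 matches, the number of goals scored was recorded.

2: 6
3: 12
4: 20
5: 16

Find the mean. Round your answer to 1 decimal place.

Values: 2, 3, 4, 5
Σfx = 6×2 + 12×3 + 20×4 + 16×5 = 208
n = Σf = 54
Mean = 208 / 54 = 3.8519

3.9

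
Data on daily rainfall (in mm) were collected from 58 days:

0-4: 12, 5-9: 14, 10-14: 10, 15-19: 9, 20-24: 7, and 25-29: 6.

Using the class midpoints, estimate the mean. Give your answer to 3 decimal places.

Midpoints: 2, 7, 12, 17, 22, 27
Σfm = 12×2 + 14×7 + 10×12 + 9×17 + 7×22 + 6×27 = 711
n = Σf = 58
Mean = 711 / 58 = 12.2586

12.259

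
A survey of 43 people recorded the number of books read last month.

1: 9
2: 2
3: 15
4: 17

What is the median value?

3

Cumulative frequencies: 9, 11, 26, 43
n = 43, so the median is the value in position (n+1)/2 = 22.
Position 22 falls at value 3.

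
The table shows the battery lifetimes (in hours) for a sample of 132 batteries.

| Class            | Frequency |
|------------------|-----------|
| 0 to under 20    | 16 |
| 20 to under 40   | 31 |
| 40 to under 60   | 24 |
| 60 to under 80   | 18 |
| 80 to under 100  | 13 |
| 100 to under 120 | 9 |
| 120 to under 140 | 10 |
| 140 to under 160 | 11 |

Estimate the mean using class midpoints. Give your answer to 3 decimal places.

65.606

Midpoints: 10, 30, 50, 70, 90, 110, 130, 150
Σfm = 16×10 + 31×30 + 24×50 + 18×70 + 13×90 + 9×110 + 10×130 + 11×150 = 8660
n = Σf = 132
Mean = 8660 / 132 = 65.6061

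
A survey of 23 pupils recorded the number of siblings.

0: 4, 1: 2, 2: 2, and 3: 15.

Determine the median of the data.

3

Cumulative frequencies: 4, 6, 8, 23
n = 23, so the median is the value in position (n+1)/2 = 12.
Position 12 falls at value 3.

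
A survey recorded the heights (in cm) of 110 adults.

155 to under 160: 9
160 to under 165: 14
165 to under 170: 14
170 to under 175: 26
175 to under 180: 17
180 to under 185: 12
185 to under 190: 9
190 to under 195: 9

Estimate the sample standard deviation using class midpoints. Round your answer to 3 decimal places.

9.929

Midpoints: 157.5, 162.5, 167.5, 172.5, 177.5, 182.5, 187.5, 192.5
n = 110, Σfm = 19150, mean = 174.0909
Σfm² = 3344587.5
Σf(m − x̄)² = Σfm² − (Σfm)²/n = 3344587.5 − 19150²/110 = 10746.5909
Sample variance = 10746.5909 / 109 = 98.5926
Standard deviation = √98.5926 = 9.9294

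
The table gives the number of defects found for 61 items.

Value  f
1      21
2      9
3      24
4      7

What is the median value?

Cumulative frequencies: 21, 30, 54, 61
n = 61, so the median is the value in position (n+1)/2 = 31.
Position 31 falls at value 3.

3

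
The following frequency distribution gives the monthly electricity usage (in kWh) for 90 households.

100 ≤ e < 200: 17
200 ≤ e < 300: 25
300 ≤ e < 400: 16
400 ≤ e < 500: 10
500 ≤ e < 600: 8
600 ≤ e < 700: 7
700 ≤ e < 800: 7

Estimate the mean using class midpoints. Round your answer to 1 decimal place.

367.8

Midpoints: 150, 250, 350, 450, 550, 650, 750
Σfm = 17×150 + 25×250 + 16×350 + 10×450 + 8×550 + 7×650 + 7×750 = 33100
n = Σf = 90
Mean = 33100 / 90 = 367.7778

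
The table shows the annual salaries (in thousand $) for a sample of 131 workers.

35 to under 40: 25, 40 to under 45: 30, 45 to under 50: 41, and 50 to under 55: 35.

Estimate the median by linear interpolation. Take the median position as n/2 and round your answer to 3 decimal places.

46.280

Cumulative frequencies: 25, 55, 96, 131
n = 131; position = n/2 = 65.5.
This falls in the class 45 to under 50: L = 45, F = 55, f = 41, h = 5.
Median ≈ 45 + ((65.5 − 55) / 41) × 5 = 46.2805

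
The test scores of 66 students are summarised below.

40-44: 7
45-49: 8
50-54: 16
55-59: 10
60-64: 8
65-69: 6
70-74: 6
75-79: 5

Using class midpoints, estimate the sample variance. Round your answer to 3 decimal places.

106.393

Midpoints: 42, 47, 52, 57, 62, 67, 72, 77
n = 66, Σfm = 3787, mean = 57.3788
Σfm² = 224209
Σf(m − x̄)² = Σfm² − (Σfm)²/n = 224209 − 3787²/66 = 6915.5303
Sample variance = 6915.5303 / 65 = 106.3928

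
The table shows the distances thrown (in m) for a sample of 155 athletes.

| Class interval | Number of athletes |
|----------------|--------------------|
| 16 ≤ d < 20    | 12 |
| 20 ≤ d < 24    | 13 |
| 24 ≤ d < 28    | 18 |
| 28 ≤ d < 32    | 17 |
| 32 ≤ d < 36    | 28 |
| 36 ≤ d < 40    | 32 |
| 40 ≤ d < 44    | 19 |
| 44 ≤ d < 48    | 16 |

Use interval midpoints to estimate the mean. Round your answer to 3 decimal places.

33.432

Midpoints: 18, 22, 26, 30, 34, 38, 42, 46
Σfm = 12×18 + 13×22 + 18×26 + 17×30 + 28×34 + 32×38 + 19×42 + 16×46 = 5182
n = Σf = 155
Mean = 5182 / 155 = 33.4323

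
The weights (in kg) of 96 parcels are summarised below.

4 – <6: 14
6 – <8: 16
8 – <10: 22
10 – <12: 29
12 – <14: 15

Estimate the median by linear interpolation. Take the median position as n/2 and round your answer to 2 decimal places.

Cumulative frequencies: 14, 30, 52, 81, 96
n = 96; position = n/2 = 48.
This falls in the class 8 – <10: L = 8, F = 30, f = 22, h = 2.
Median ≈ 8 + ((48 − 30) / 22) × 2 = 9.6364

9.64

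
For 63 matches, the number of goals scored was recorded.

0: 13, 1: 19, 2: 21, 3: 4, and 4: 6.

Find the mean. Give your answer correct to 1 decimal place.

1.5

Values: 0, 1, 2, 3, 4
Σfx = 13×0 + 19×1 + 21×2 + 4×3 + 6×4 = 97
n = Σf = 63
Mean = 97 / 63 = 1.5397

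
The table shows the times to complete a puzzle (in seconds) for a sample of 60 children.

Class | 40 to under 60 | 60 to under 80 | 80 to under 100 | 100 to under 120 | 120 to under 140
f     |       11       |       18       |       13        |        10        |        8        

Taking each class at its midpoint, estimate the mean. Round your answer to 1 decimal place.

85.3

Midpoints: 50, 70, 90, 110, 130
Σfm = 11×50 + 18×70 + 13×90 + 10×110 + 8×130 = 5120
n = Σf = 60
Mean = 5120 / 60 = 85.3333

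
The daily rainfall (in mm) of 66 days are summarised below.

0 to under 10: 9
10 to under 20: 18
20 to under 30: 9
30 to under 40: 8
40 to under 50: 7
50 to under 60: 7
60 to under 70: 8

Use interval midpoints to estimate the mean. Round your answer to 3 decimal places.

30.909

Midpoints: 5, 15, 25, 35, 45, 55, 65
Σfm = 9×5 + 18×15 + 9×25 + 8×35 + 7×45 + 7×55 + 8×65 = 2040
n = Σf = 66
Mean = 2040 / 66 = 30.9091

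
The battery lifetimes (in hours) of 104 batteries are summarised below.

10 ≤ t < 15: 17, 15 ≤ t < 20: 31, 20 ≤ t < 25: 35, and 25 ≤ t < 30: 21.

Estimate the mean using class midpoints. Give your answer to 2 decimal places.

20.38

Midpoints: 12.5, 17.5, 22.5, 27.5
Σfm = 17×12.5 + 31×17.5 + 35×22.5 + 21×27.5 = 2120
n = Σf = 104
Mean = 2120 / 104 = 20.3846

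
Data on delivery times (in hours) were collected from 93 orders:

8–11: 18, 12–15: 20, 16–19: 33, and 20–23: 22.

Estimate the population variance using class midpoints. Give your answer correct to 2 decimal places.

Midpoints: 9.5, 13.5, 17.5, 21.5
n = 93, Σfm = 1491.5, mean = 16.0376
Σfm² = 25545.25
Σf(m − x̄)² = Σfm² − (Σfm)²/n = 25545.25 − 1491.5²/93 = 1625.1183
Population variance = 1625.1183 / 93 = 17.4744

17.47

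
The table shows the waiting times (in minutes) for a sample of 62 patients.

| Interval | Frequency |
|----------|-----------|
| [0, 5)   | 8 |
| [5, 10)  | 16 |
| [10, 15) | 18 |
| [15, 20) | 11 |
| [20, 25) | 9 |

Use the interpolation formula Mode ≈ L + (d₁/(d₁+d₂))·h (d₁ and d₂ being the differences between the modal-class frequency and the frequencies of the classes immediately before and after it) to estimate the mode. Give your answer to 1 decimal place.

Modal class: [10, 15) (highest frequency 18).
d₁ = 18 − 16 = 2, d₂ = 18 − 11 = 7
Mode ≈ 10 + (2/(2+7)) × 5 = 10 + 1.1111 = 11.1111

11.1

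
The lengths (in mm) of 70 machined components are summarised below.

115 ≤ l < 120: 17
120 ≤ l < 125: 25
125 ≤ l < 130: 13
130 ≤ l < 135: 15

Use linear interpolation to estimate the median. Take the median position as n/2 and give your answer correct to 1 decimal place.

Cumulative frequencies: 17, 42, 55, 70
n = 70; position = n/2 = 35.
This falls in the class 120 ≤ l < 125: L = 120, F = 17, f = 25, h = 5.
Median ≈ 120 + ((35 − 17) / 25) × 5 = 123.6000

123.6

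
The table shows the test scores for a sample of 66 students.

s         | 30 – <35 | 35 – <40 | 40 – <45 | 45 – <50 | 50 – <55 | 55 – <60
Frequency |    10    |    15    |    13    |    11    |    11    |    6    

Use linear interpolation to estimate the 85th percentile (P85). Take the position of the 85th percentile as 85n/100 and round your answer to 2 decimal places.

53.23

Cumulative frequencies: 10, 25, 38, 49, 60, 66
n = 66; position = 85n/100 = 56.1.
This falls in the class 50 – <55: L = 50, F = 49, f = 11, h = 5.
85th percentile ≈ 50 + ((56.1 − 49) / 11) × 5 = 53.2273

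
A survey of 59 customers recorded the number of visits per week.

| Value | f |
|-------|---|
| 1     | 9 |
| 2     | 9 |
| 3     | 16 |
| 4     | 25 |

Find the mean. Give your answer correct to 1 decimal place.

Values: 1, 2, 3, 4
Σfx = 9×1 + 9×2 + 16×3 + 25×4 = 175
n = Σf = 59
Mean = 175 / 59 = 2.9661

3.0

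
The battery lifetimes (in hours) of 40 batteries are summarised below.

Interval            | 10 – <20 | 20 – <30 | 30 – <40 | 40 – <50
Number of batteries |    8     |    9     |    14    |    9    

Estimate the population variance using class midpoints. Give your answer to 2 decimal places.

Midpoints: 15, 25, 35, 45
n = 40, Σfm = 1240, mean = 31.0000
Σfm² = 42800
Σf(m − x̄)² = Σfm² − (Σfm)²/n = 42800 − 1240²/40 = 4360.0000
Population variance = 4360.0000 / 40 = 109.0000

109.00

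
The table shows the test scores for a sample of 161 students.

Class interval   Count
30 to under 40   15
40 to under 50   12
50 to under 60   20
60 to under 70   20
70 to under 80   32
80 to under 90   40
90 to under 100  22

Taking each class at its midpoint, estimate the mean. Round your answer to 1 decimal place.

Midpoints: 35, 45, 55, 65, 75, 85, 95
Σfm = 15×35 + 12×45 + 20×55 + 20×65 + 32×75 + 40×85 + 22×95 = 11355
n = Σf = 161
Mean = 11355 / 161 = 70.5280

70.5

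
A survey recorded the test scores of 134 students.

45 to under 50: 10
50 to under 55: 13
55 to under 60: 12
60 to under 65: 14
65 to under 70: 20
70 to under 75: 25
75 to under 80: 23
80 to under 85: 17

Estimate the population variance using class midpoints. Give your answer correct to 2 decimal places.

113.58

Midpoints: 47.5, 52.5, 57.5, 62.5, 67.5, 72.5, 77.5, 82.5
n = 134, Σfm = 9070, mean = 67.6866
Σfm² = 629137.5
Σf(m − x̄)² = Σfm² − (Σfm)²/n = 629137.5 − 9070²/134 = 15220.3358
Population variance = 15220.3358 / 134 = 113.5846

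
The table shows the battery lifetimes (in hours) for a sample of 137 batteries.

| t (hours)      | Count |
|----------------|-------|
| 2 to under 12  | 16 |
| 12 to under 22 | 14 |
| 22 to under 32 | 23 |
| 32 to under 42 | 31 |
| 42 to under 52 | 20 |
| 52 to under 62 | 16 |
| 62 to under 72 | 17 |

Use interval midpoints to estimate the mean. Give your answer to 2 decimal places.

Midpoints: 7, 17, 27, 37, 47, 57, 67
Σfm = 16×7 + 14×17 + 23×27 + 31×37 + 20×47 + 16×57 + 17×67 = 5109
n = Σf = 137
Mean = 5109 / 137 = 37.2920

37.29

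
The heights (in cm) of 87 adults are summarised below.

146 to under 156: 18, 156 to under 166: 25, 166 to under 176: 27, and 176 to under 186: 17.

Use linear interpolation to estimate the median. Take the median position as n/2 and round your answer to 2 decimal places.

166.19

Cumulative frequencies: 18, 43, 70, 87
n = 87; position = n/2 = 43.5.
This falls in the class 166 to under 176: L = 166, F = 43, f = 27, h = 10.
Median ≈ 166 + ((43.5 − 43) / 27) × 10 = 166.1852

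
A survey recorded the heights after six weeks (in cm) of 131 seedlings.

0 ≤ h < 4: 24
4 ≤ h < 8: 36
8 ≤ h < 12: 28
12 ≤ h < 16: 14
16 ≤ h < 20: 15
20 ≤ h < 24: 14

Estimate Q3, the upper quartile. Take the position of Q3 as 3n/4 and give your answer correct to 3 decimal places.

Cumulative frequencies: 24, 60, 88, 102, 117, 131
n = 131; position = 3n/4 = 98.25.
This falls in the class 12 ≤ h < 16: L = 12, F = 88, f = 14, h = 4.
Upper quartile ≈ 12 + ((98.25 − 88) / 14) × 4 = 14.9286

14.929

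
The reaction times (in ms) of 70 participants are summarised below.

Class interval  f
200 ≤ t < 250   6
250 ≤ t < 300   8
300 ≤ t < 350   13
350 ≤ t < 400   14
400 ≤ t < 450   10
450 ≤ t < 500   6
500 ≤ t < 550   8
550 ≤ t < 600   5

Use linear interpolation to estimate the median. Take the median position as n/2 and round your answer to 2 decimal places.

378.57

Cumulative frequencies: 6, 14, 27, 41, 51, 57, 65, 70
n = 70; position = n/2 = 35.
This falls in the class 350 ≤ t < 400: L = 350, F = 27, f = 14, h = 50.
Median ≈ 350 + ((35 − 27) / 14) × 50 = 378.5714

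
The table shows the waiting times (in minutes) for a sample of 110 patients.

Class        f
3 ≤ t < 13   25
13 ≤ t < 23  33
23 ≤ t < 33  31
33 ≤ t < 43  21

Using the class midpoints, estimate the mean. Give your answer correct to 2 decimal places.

Midpoints: 8, 18, 28, 38
Σfm = 25×8 + 33×18 + 31×28 + 21×38 = 2460
n = Σf = 110
Mean = 2460 / 110 = 22.3636

22.36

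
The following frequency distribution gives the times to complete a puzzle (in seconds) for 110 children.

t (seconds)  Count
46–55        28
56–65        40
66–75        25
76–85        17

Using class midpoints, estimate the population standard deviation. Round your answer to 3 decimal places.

10.102

Midpoints: 50.5, 60.5, 70.5, 80.5
n = 110, Σfm = 6965, mean = 63.3182
Σfm² = 452237.5
Σf(m − x̄)² = Σfm² − (Σfm)²/n = 452237.5 − 6965²/110 = 11226.3636
Population variance = 11226.3636 / 110 = 102.0579
Standard deviation = √102.0579 = 10.1024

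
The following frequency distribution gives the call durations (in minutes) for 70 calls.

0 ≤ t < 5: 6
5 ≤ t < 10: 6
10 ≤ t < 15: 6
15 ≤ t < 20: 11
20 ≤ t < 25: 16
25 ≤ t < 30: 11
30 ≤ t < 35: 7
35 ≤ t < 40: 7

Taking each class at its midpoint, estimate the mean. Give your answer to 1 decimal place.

Midpoints: 2.5, 7.5, 12.5, 17.5, 22.5, 27.5, 32.5, 37.5
Σfm = 6×2.5 + 6×7.5 + 6×12.5 + 11×17.5 + 16×22.5 + 11×27.5 + 7×32.5 + 7×37.5 = 1480
n = Σf = 70
Mean = 1480 / 70 = 21.1429

21.1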